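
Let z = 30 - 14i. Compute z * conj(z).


Step 1: conj(z) = 30 + 14i
Step 2: z * conj(z) = 30^2 + (-14)^2
Step 3: = 900 + 196 = 1096

1096


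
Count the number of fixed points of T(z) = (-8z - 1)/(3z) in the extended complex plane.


Step 1: Fixed points satisfy T(z) = z
Step 2: 3z^2 + 8z + 1 = 0
Step 3: Discriminant = 8^2 - 4*3*1 = 52
Step 4: Number of fixed points = 2

2


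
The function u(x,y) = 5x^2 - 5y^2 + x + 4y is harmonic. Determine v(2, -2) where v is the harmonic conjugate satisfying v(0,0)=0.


Step 1: v_x = -u_y = 10y - 4
Step 2: v_y = u_x = 10x + 1
Step 3: v = 10xy - 4x + y + C
Step 4: v(0,0) = 0 => C = 0
Step 5: v(2, -2) = -50

-50


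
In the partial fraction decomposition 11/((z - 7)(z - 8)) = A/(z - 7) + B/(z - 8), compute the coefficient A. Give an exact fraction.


Step 1: Multiply both sides by (z - 7) and set z = 7
Step 2: A = 11 / (7 - 8)
Step 3: A = 11 / (-1)
Step 4: A = -11

-11


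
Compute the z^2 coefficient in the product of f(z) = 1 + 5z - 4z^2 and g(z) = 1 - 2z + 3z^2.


Step 1: z^2 term in f*g comes from: (1)*(3z^2) + (5z)*(-2z) + (-4z^2)*(1)
Step 2: = 3 - 10 - 4
Step 3: = -11

-11


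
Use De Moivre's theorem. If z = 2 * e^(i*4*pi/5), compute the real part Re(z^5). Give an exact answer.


Step 1: By De Moivre's theorem, z^5 = 2^5 * e^(i*5*4*pi/5) = 32 * (cos(4*pi) + i*sin(4*pi))
Step 2: |z|^5 = 2^5 = 32
Step 3: Reduce the angle mod 2*pi: 4*pi - 4*pi = 0
Step 4: cos(0) = 1
Step 5: Re(z^5) = 32 * 1 = 32

32


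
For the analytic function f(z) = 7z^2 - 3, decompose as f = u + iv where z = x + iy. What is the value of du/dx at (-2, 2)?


Step 1: f(z) = 7(x+iy)^2 - 3
Step 2: u = 7(x^2 - y^2) - 3
Step 3: u_x = 14x + 0
Step 4: At (-2, 2): u_x = -28 + 0 = -28

-28


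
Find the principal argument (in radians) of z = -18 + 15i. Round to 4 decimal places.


Step 1: z = -18 + 15i
Step 2: arg(z) = atan2(15, -18)
Step 3: arg(z) = 2.4469

2.4469


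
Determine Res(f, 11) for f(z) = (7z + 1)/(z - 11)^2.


Step 1: Pole of order 2 at z = 11
Step 2: Res = lim d/dz [(z - 11)^2 * f(z)] as z -> 11
Step 3: (z - 11)^2 * f(z) = 7z + 1
Step 4: d/dz[7z + 1] = 7

7


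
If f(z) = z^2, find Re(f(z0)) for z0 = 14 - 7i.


Step 1: z0 = 14 - 7i
Step 2: z0^2 = 14^2 - (-7)^2 - 196i
Step 3: real part = 196 - 49 = 147

147


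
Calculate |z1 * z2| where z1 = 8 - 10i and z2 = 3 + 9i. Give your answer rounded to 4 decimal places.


Step 1: |z1| = sqrt(8^2 + (-10)^2) = sqrt(164)
Step 2: |z2| = sqrt(3^2 + 9^2) = sqrt(90)
Step 3: |z1*z2| = |z1|*|z2| = sqrt(164) * sqrt(90) = sqrt(164 * 90) = sqrt(14760)
Step 4: = 121.4907

121.4907


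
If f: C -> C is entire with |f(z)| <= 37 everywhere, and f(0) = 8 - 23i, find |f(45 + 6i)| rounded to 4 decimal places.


Step 1: By Liouville's theorem, a bounded entire function is constant.
Step 2: f(z) = f(0) = 8 - 23i for all z.
Step 3: |f(w)| = |8 - 23i| = sqrt(64 + 529)
Step 4: = 24.3516

24.3516


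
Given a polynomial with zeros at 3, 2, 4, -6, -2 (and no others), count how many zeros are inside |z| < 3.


Step 1: Check each root:
  z = 3: |3| = 3 >= 3
  z = 2: |2| = 2 < 3
  z = 4: |4| = 4 >= 3
  z = -6: |-6| = 6 >= 3
  z = -2: |-2| = 2 < 3
Step 2: Count = 2

2


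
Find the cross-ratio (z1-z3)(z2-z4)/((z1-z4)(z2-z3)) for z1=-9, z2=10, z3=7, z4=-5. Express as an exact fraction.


Step 1: (z1-z3)(z2-z4) = (-16) * 15 = -240
Step 2: (z1-z4)(z2-z3) = (-4) * 3 = -12
Step 3: Cross-ratio = 240/12 = 20

20


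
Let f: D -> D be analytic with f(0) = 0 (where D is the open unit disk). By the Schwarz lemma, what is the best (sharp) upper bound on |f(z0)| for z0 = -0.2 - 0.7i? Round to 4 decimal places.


Step 1: Schwarz lemma: if f: D -> D is analytic with f(0) = 0, then |f(z)| <= |z| for all z in D, and this is sharp (f(z) = z).
Step 2: |z0|^2 = (-0.2)^2 + (-0.7)^2 = 0.53
Step 3: |z0| = sqrt(0.53) = 0.728011
Step 4: Best bound = |z0| = 0.728

0.728


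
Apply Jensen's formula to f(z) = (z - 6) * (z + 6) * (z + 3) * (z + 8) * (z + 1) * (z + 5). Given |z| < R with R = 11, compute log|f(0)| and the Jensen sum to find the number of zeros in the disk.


Jensen's formula: (1/2pi)*integral log|f(Re^it)|dt = log|f(0)| + sum_{|a_k|<R} log(R/|a_k|)
Step 1: f(0) = (-6) * 6 * 3 * 8 * 1 * 5 = -4320
Step 2: log|f(0)| = log|6| + log|-6| + log|-3| + log|-8| + log|-1| + log|-5| = 8.371
Step 3: Zeros inside |z| < 11: 6, -6, -3, -8, -1, -5
Step 4: Jensen sum = log(11/6) + log(11/6) + log(11/3) + log(11/8) + log(11/1) + log(11/5) = 6.0164
Step 5: n(R) = number of terms in the Jensen sum = count of zeros inside |z| < 11 = 6

6


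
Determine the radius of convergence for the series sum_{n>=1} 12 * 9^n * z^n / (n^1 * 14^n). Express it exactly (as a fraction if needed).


Step 1: General term a_n = 12 * 9^n / (n^1 * 14^n)
Step 2: By the root test, |a_n|^(1/n) = 12^(1/n) * 9 / (n^(1/n) * 14) -> 9/14 as n -> infinity (since 12^(1/n) -> 1 and n^(1/n) -> 1)
Step 3: R = 1/lim|a_n|^(1/n) = 14/9

14/9


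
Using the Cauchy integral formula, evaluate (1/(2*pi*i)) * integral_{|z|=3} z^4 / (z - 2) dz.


Step 1: f(z) = z^4, a = 2 is inside |z| = 3
Step 2: By Cauchy integral formula: (1/(2pi*i)) * integral = f(a)
Step 3: f(2) = 2^4 = 16

16


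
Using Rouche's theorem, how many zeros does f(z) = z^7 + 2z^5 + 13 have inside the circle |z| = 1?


Step 1: On |z| = 1 the three terms have sizes |z^7| = 1^7 = 1, |2z^5| = 2*1^5 = 2, |13| = 13
Step 2: The dominant term is g(z) = 13; let h(z) = z^7 + 2z^5 so f = g + h
Step 3: On |z| = 1: |g| = 13 and |h| <= 1 + 2 = 3
Step 4: Since 13 > 3, |h| < |g| on |z| = 1, so by Rouche f has the same number of zeros as g inside |z| < 1
Step 5: g(z) = 13 is a nonzero constant with no zeros inside |z| < 1. Answer = 0

0


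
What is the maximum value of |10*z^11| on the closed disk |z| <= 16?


Step 1: On |z| = 16, |f(z)| = 10 * |z|^11 = 10 * 16^11
Step 2: By maximum modulus principle, maximum is on boundary.
Step 3: Maximum = 10 * 17592186044416 = 175921860444160

175921860444160


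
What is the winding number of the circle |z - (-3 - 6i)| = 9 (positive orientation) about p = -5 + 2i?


Step 1: Center c = (-3, -6), radius = 9
Step 2: |p - c|^2 = (-2)^2 + 8^2 = 68
Step 3: r^2 = 81
Step 4: |p-c| < r so winding number = 1

1


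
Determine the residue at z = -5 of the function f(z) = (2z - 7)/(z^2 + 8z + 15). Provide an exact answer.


Step 1: Q(z) = z^2 + 8z + 15 = (z + 5)(z + 3)
Step 2: Q'(z) = 2z + 8
Step 3: Q'(-5) = -2, P(-5) = -17
Step 4: Res = P(-5)/Q'(-5) = -17/(-2) = 17/2

17/2


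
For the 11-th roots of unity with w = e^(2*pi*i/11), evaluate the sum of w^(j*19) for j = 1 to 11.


Step 1: The sum sum_{j=1}^{n} w^(k*j) equals n if n | k, else 0.
Step 2: Here n = 11, k = 19
Step 3: Does n divide k? 11 | 19 -> False
Step 4: Sum = 0

0


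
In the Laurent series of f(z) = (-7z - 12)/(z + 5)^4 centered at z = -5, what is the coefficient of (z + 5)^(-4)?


Step 1: Write the numerator in powers of (z + 5): -7z - 12 = -7(z + 5) + (-7*(-5) - 12) = -7(z + 5) + 23
Step 2: Divide by (z + 5)^4: f(z) = 23(z + 5)^(-4) - 7(z + 5)^(-3)
Step 3: This finite sum is the Laurent series of f about z = -5.
Step 4: Coefficient of (z + 5)^(-4) = -7*(-5) - 12 = 23

23


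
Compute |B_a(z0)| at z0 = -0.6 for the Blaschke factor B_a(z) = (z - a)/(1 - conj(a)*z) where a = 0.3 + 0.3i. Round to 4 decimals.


Step 1: Numerator z0 - a = -0.6 - (0.3 + 0.3i) = -0.9 - 0.3i
Step 2: Denominator 1 - conj(a)*z0 = 1 - (0.3 - 0.3i)*(-0.6) = 1.18 - 0.18i
Step 3: |z0 - a|^2 = (-0.9)^2 + (-0.3)^2 = 0.9; |1 - conj(a)*z0|^2 = 1.18^2 + (-0.18)^2 = 1.4248
Step 4: |B_a(-0.6)| = sqrt(0.9 / 1.4248) = sqrt(0.631668)
Step 5: = 0.7948

0.7948


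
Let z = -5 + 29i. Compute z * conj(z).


Step 1: conj(z) = -5 - 29i
Step 2: z * conj(z) = (-5)^2 + 29^2
Step 3: = 25 + 841 = 866

866


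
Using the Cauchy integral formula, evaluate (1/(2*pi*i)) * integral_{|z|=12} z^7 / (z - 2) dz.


Step 1: f(z) = z^7, a = 2 is inside |z| = 12
Step 2: By Cauchy integral formula: (1/(2pi*i)) * integral = f(a)
Step 3: f(2) = 2^7 = 128

128


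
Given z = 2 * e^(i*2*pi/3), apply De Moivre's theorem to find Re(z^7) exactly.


Step 1: By De Moivre's theorem, z^7 = 2^7 * e^(i*7*2*pi/3) = 128 * (cos(14*pi/3) + i*sin(14*pi/3))
Step 2: |z|^7 = 2^7 = 128
Step 3: Reduce the angle mod 2*pi: 14*pi/3 - 4*pi = 2*pi/3
Step 4: cos(2*pi/3) = -1/2
Step 5: Re(z^7) = 128 * (-1/2) = -64

-64


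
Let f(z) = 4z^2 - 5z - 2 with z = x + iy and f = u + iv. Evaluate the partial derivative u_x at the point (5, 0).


Step 1: f(z) = 4(x+iy)^2 - 5(x+iy) - 2
Step 2: u = 4(x^2 - y^2) - 5x - 2
Step 3: u_x = 8x - 5
Step 4: At (5, 0): u_x = 40 - 5 = 35

35


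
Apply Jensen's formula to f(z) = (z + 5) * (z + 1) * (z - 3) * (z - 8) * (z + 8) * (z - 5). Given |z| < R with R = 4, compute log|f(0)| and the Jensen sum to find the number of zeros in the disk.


Jensen's formula: (1/2pi)*integral log|f(Re^it)|dt = log|f(0)| + sum_{|a_k|<R} log(R/|a_k|)
Step 1: f(0) = 5 * 1 * (-3) * (-8) * 8 * (-5) = -4800
Step 2: log|f(0)| = log|-5| + log|-1| + log|3| + log|8| + log|-8| + log|5| = 8.4764
Step 3: Zeros inside |z| < 4: -1, 3
Step 4: Jensen sum = log(4/1) + log(4/3) = 1.674
Step 5: n(R) = number of terms in the Jensen sum = count of zeros inside |z| < 4 = 2

2


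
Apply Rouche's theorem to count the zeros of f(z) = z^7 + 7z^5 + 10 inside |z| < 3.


Step 1: On |z| = 3 the three terms have sizes |z^7| = 3^7 = 2187, |7z^5| = 7*3^5 = 1701, |10| = 10
Step 2: The dominant term is g(z) = z^7; let h(z) = 7z^5 + 10 so f = g + h
Step 3: On |z| = 3: |g| = 2187 and |h| <= 1701 + 10 = 1711
Step 4: Since 2187 > 1711, |h| < |g| on |z| = 3, so by Rouche f has the same number of zeros as g inside |z| < 3
Step 5: g(z) = z^7 has 7 zeros (all at the origin) inside |z| < 3. Answer = 7

7


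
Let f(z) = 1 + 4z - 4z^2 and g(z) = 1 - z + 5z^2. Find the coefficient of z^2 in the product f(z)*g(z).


Step 1: z^2 term in f*g comes from: (1)*(5z^2) + (4z)*(-z) + (-4z^2)*(1)
Step 2: = 5 - 4 - 4
Step 3: = -3

-3


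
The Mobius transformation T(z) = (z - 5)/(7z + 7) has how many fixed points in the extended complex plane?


Step 1: Fixed points satisfy T(z) = z
Step 2: 7z^2 + 6z + 5 = 0
Step 3: Discriminant = 6^2 - 4*7*5 = -104
Step 4: Number of fixed points = 2

2


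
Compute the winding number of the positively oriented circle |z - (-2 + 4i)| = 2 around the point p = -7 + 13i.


Step 1: Center c = (-2, 4), radius = 2
Step 2: |p - c|^2 = (-5)^2 + 9^2 = 106
Step 3: r^2 = 4
Step 4: |p-c| > r so winding number = 0

0


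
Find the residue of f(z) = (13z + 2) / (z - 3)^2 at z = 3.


Step 1: Pole of order 2 at z = 3
Step 2: Res = lim d/dz [(z - 3)^2 * f(z)] as z -> 3
Step 3: (z - 3)^2 * f(z) = 13z + 2
Step 4: d/dz[13z + 2] = 13

13


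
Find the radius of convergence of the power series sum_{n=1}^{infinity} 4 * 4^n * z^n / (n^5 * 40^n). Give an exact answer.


Step 1: General term a_n = 4 * 4^n / (n^5 * 40^n)
Step 2: By the root test, |a_n|^(1/n) = 4^(1/n) * 4 / (n^(5/n) * 40) -> 4/40 as n -> infinity (since 4^(1/n) -> 1 and n^(5/n) -> 1)
Step 3: R = 1/lim|a_n|^(1/n) = 40/4 = 10

10


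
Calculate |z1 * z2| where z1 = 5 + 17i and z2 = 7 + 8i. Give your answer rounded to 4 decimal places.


Step 1: |z1| = sqrt(5^2 + 17^2) = sqrt(314)
Step 2: |z2| = sqrt(7^2 + 8^2) = sqrt(113)
Step 3: |z1*z2| = |z1|*|z2| = sqrt(314) * sqrt(113) = sqrt(314 * 113) = sqrt(35482)
Step 4: = 188.3667

188.3667


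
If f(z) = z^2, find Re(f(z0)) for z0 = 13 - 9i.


Step 1: z0 = 13 - 9i
Step 2: z0^2 = 13^2 - (-9)^2 - 234i
Step 3: real part = 169 - 81 = 88

88


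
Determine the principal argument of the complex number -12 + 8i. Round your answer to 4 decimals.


Step 1: z = -12 + 8i
Step 2: arg(z) = atan2(8, -12)
Step 3: arg(z) = 2.5536

2.5536


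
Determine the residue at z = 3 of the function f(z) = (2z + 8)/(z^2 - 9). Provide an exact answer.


Step 1: Q(z) = z^2 - 9 = (z - 3)(z + 3)
Step 2: Q'(z) = 2z
Step 3: Q'(3) = 6, P(3) = 14
Step 4: Res = P(3)/Q'(3) = 14/6 = 7/3

7/3


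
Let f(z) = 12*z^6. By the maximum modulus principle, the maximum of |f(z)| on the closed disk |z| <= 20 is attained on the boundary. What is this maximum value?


Step 1: On |z| = 20, |f(z)| = 12 * |z|^6 = 12 * 20^6
Step 2: By maximum modulus principle, maximum is on boundary.
Step 3: Maximum = 12 * 64000000 = 768000000

768000000


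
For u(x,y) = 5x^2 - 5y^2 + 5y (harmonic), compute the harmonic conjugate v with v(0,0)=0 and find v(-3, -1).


Step 1: v_x = -u_y = 10y - 5
Step 2: v_y = u_x = 10x + 0
Step 3: v = 10xy - 5x + C
Step 4: v(0,0) = 0 => C = 0
Step 5: v(-3, -1) = 45

45


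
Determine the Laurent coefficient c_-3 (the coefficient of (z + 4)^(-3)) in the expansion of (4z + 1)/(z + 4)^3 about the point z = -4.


Step 1: Write the numerator in powers of (z + 4): 4z + 1 = 4(z + 4) + (4*(-4) + 1) = 4(z + 4) - 15
Step 2: Divide by (z + 4)^3: f(z) = -15(z + 4)^(-3) + 4(z + 4)^(-2)
Step 3: This finite sum is the Laurent series of f about z = -4.
Step 4: Coefficient of (z + 4)^(-3) = 4*(-4) + 1 = -15

-15


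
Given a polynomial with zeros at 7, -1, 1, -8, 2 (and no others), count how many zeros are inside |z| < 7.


Step 1: Check each root:
  z = 7: |7| = 7 >= 7
  z = -1: |-1| = 1 < 7
  z = 1: |1| = 1 < 7
  z = -8: |-8| = 8 >= 7
  z = 2: |2| = 2 < 7
Step 2: Count = 3

3


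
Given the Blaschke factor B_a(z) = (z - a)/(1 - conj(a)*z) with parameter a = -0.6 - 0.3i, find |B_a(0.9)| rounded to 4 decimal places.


Step 1: Numerator z0 - a = 0.9 - (-0.6 - 0.3i) = 1.5 + 0.3i
Step 2: Denominator 1 - conj(a)*z0 = 1 - (-0.6 + 0.3i)*0.9 = 1.54 - 0.27i
Step 3: |z0 - a|^2 = 1.5^2 + 0.3^2 = 2.34; |1 - conj(a)*z0|^2 = 1.54^2 + (-0.27)^2 = 2.4445
Step 4: |B_a(0.9)| = sqrt(2.34 / 2.4445) = sqrt(0.957251)
Step 5: = 0.9784

0.9784


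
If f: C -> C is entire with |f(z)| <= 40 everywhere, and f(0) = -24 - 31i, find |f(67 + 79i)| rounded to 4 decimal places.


Step 1: By Liouville's theorem, a bounded entire function is constant.
Step 2: f(z) = f(0) = -24 - 31i for all z.
Step 3: |f(w)| = |-24 - 31i| = sqrt(576 + 961)
Step 4: = 39.2046

39.2046


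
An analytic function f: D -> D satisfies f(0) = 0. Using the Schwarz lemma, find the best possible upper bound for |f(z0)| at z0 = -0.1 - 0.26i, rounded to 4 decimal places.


Step 1: Schwarz lemma: if f: D -> D is analytic with f(0) = 0, then |f(z)| <= |z| for all z in D, and this is sharp (f(z) = z).
Step 2: |z0|^2 = (-0.1)^2 + (-0.26)^2 = 0.0776
Step 3: |z0| = sqrt(0.0776) = 0.278568
Step 4: Best bound = |z0| = 0.2786

0.2786


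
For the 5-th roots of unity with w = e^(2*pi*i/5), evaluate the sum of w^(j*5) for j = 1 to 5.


Step 1: The sum sum_{j=1}^{n} w^(k*j) equals n if n | k, else 0.
Step 2: Here n = 5, k = 5
Step 3: Does n divide k? 5 | 5 -> True
Step 4: Sum = 5

5


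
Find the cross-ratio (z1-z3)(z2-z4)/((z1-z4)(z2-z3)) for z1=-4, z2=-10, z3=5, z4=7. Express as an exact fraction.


Step 1: (z1-z3)(z2-z4) = (-9) * (-17) = 153
Step 2: (z1-z4)(z2-z3) = (-11) * (-15) = 165
Step 3: Cross-ratio = 153/165 = 51/55

51/55


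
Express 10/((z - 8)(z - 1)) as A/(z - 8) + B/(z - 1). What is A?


Step 1: Multiply both sides by (z - 8) and set z = 8
Step 2: A = 10 / (8 - 1)
Step 3: A = 10 / 7
Step 4: A = 10/7

10/7


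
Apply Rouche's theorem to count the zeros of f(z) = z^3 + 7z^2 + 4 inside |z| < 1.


Step 1: On |z| = 1 the three terms have sizes |z^3| = 1^3 = 1, |7z^2| = 7*1^2 = 7, |4| = 4
Step 2: The dominant term is g(z) = 7z^2; let h(z) = z^3 + 4 so f = g + h
Step 3: On |z| = 1: |g| = 7 and |h| <= 1 + 4 = 5
Step 4: Since 7 > 5, |h| < |g| on |z| = 1, so by Rouche f has the same number of zeros as g inside |z| < 1
Step 5: g(z) = 7z^2 has 2 zeros (at the origin, multiplicity 2) inside |z| < 1. Answer = 2

2


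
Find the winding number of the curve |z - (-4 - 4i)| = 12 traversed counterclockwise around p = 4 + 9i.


Step 1: Center c = (-4, -4), radius = 12
Step 2: |p - c|^2 = 8^2 + 13^2 = 233
Step 3: r^2 = 144
Step 4: |p-c| > r so winding number = 0

0


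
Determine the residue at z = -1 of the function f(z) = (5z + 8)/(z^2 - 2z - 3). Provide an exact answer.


Step 1: Q(z) = z^2 - 2z - 3 = (z + 1)(z - 3)
Step 2: Q'(z) = 2z - 2
Step 3: Q'(-1) = -4, P(-1) = 3
Step 4: Res = P(-1)/Q'(-1) = 3/(-4) = -3/4

-3/4


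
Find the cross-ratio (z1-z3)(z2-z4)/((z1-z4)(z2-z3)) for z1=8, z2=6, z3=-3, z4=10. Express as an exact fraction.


Step 1: (z1-z3)(z2-z4) = 11 * (-4) = -44
Step 2: (z1-z4)(z2-z3) = (-2) * 9 = -18
Step 3: Cross-ratio = 44/18 = 22/9

22/9


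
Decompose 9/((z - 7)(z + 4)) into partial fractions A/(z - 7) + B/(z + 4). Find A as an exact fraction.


Step 1: Multiply both sides by (z - 7) and set z = 7
Step 2: A = 9 / (7 + 4)
Step 3: A = 9 / 11
Step 4: A = 9/11

9/11


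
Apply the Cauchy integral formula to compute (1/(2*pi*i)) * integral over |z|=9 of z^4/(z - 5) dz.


Step 1: f(z) = z^4, a = 5 is inside |z| = 9
Step 2: By Cauchy integral formula: (1/(2pi*i)) * integral = f(a)
Step 3: f(5) = 5^4 = 625

625


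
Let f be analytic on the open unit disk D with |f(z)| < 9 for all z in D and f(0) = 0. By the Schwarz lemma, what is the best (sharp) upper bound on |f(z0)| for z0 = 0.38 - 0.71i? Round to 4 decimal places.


Step 1: g = f/9 maps D -> D with g(0) = 0, so by the Schwarz lemma |g(z)| <= |z|, i.e. |f(z)| <= 9|z|; this is sharp (f(z) = 9z).
Step 2: |z0|^2 = 0.38^2 + (-0.71)^2 = 0.6485
Step 3: |z0| = sqrt(0.6485) = 0.805295
Step 4: Best bound = 9 * |z0| = 9 * 0.805295 = 7.2477

7.2477


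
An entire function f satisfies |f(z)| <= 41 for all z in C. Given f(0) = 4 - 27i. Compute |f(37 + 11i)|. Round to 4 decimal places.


Step 1: By Liouville's theorem, a bounded entire function is constant.
Step 2: f(z) = f(0) = 4 - 27i for all z.
Step 3: |f(w)| = |4 - 27i| = sqrt(16 + 729)
Step 4: = 27.2947

27.2947


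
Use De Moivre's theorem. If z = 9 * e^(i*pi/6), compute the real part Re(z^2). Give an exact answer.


Step 1: By De Moivre's theorem, z^2 = 9^2 * e^(i*2*pi/6) = 81 * (cos(pi/3) + i*sin(pi/3))
Step 2: |z|^2 = 9^2 = 81
Step 3: The angle pi/3 already lies in [0, 2*pi)
Step 4: cos(pi/3) = 1/2
Step 5: Re(z^2) = 81 * 1/2 = 81/2

81/2


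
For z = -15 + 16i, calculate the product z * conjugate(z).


Step 1: conj(z) = -15 - 16i
Step 2: z * conj(z) = (-15)^2 + 16^2
Step 3: = 225 + 256 = 481

481


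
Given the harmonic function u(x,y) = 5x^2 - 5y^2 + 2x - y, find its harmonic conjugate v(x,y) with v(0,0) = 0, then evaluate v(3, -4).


Step 1: v_x = -u_y = 10y + 1
Step 2: v_y = u_x = 10x + 2
Step 3: v = 10xy + x + 2y + C
Step 4: v(0,0) = 0 => C = 0
Step 5: v(3, -4) = -125

-125


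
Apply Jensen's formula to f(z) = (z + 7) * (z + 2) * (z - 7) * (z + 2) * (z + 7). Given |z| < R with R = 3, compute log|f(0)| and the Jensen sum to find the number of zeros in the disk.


Jensen's formula: (1/2pi)*integral log|f(Re^it)|dt = log|f(0)| + sum_{|a_k|<R} log(R/|a_k|)
Step 1: f(0) = 7 * 2 * (-7) * 2 * 7 = -1372
Step 2: log|f(0)| = log|-7| + log|-2| + log|7| + log|-2| + log|-7| = 7.224
Step 3: Zeros inside |z| < 3: -2, -2
Step 4: Jensen sum = log(3/2) + log(3/2) = 0.8109
Step 5: n(R) = number of terms in the Jensen sum = count of zeros inside |z| < 3 = 2

2


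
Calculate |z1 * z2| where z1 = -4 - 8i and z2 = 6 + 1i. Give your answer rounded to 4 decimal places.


Step 1: |z1| = sqrt((-4)^2 + (-8)^2) = sqrt(80)
Step 2: |z2| = sqrt(6^2 + 1^2) = sqrt(37)
Step 3: |z1*z2| = |z1|*|z2| = sqrt(80) * sqrt(37) = sqrt(80 * 37) = sqrt(2960)
Step 4: = 54.4059

54.4059


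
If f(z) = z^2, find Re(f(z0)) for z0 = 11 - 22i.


Step 1: z0 = 11 - 22i
Step 2: z0^2 = 11^2 - (-22)^2 - 484i
Step 3: real part = 121 - 484 = -363

-363


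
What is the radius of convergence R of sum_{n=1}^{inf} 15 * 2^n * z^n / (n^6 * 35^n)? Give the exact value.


Step 1: General term a_n = 15 * 2^n / (n^6 * 35^n)
Step 2: By the root test, |a_n|^(1/n) = 15^(1/n) * 2 / (n^(6/n) * 35) -> 2/35 as n -> infinity (since 15^(1/n) -> 1 and n^(6/n) -> 1)
Step 3: R = 1/lim|a_n|^(1/n) = 35/2

35/2


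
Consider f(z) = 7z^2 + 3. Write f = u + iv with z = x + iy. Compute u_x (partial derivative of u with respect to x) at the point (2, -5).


Step 1: f(z) = 7(x+iy)^2 + 3
Step 2: u = 7(x^2 - y^2) + 3
Step 3: u_x = 14x + 0
Step 4: At (2, -5): u_x = 28 + 0 = 28

28


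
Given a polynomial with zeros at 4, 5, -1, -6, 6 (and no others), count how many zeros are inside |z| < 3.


Step 1: Check each root:
  z = 4: |4| = 4 >= 3
  z = 5: |5| = 5 >= 3
  z = -1: |-1| = 1 < 3
  z = -6: |-6| = 6 >= 3
  z = 6: |6| = 6 >= 3
Step 2: Count = 1

1


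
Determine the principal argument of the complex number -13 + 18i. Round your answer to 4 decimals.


Step 1: z = -13 + 18i
Step 2: arg(z) = atan2(18, -13)
Step 3: arg(z) = 2.1963

2.1963


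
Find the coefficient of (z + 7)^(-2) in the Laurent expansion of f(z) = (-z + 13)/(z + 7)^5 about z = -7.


Step 1: Write the numerator in powers of (z + 7): -z + 13 = -(z + 7) + (-1*(-7) + 13) = -(z + 7) + 20
Step 2: Divide by (z + 7)^5: f(z) = 20(z + 7)^(-5) - (z + 7)^(-4)
Step 3: This finite sum is the Laurent series of f about z = -7.
Step 4: Only the powers -5 and -4 appear, so the coefficient of (z + 7)^(-2) = 0

0


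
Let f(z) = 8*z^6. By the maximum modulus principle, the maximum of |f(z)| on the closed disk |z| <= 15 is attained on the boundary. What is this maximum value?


Step 1: On |z| = 15, |f(z)| = 8 * |z|^6 = 8 * 15^6
Step 2: By maximum modulus principle, maximum is on boundary.
Step 3: Maximum = 8 * 11390625 = 91125000

91125000


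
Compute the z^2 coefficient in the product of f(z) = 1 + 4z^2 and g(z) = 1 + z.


Step 1: z^2 term in f*g comes from: (1)*(0) + (0)*(z) + (4z^2)*(1)
Step 2: = 0 + 0 + 4
Step 3: = 4

4


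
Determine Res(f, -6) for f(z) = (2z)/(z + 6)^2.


Step 1: Pole of order 2 at z = -6
Step 2: Res = lim d/dz [(z + 6)^2 * f(z)] as z -> -6
Step 3: (z + 6)^2 * f(z) = 2z
Step 4: d/dz[2z] = 2

2


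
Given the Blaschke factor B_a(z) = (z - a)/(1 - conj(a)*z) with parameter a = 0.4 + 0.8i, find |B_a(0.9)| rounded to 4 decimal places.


Step 1: Numerator z0 - a = 0.9 - (0.4 + 0.8i) = 0.5 - 0.8i
Step 2: Denominator 1 - conj(a)*z0 = 1 - (0.4 - 0.8i)*0.9 = 0.64 + 0.72i
Step 3: |z0 - a|^2 = 0.5^2 + (-0.8)^2 = 0.89; |1 - conj(a)*z0|^2 = 0.64^2 + 0.72^2 = 0.928
Step 4: |B_a(0.9)| = sqrt(0.89 / 0.928) = sqrt(0.959052)
Step 5: = 0.9793

0.9793


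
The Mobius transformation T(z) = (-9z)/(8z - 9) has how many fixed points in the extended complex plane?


Step 1: Fixed points satisfy T(z) = z
Step 2: 8z^2 = 0
Step 3: Discriminant = 0^2 - 4*8*0 = 0
Step 4: Number of fixed points = 1

1


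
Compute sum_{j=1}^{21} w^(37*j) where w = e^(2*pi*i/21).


Step 1: The sum sum_{j=1}^{n} w^(k*j) equals n if n | k, else 0.
Step 2: Here n = 21, k = 37
Step 3: Does n divide k? 21 | 37 -> False
Step 4: Sum = 0

0


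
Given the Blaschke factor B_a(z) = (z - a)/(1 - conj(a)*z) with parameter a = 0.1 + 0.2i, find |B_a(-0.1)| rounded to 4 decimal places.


Step 1: Numerator z0 - a = -0.1 - (0.1 + 0.2i) = -0.2 - 0.2i
Step 2: Denominator 1 - conj(a)*z0 = 1 - (0.1 - 0.2i)*(-0.1) = 1.01 - 0.02i
Step 3: |z0 - a|^2 = (-0.2)^2 + (-0.2)^2 = 0.08; |1 - conj(a)*z0|^2 = 1.01^2 + (-0.02)^2 = 1.0205
Step 4: |B_a(-0.1)| = sqrt(0.08 / 1.0205) = sqrt(0.078393)
Step 5: = 0.28

0.28


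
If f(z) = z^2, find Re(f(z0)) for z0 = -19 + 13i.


Step 1: z0 = -19 + 13i
Step 2: z0^2 = (-19)^2 - 13^2 - 494i
Step 3: real part = 361 - 169 = 192

192


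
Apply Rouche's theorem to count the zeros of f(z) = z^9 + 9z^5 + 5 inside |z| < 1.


Step 1: On |z| = 1 the three terms have sizes |z^9| = 1^9 = 1, |9z^5| = 9*1^5 = 9, |5| = 5
Step 2: The dominant term is g(z) = 9z^5; let h(z) = z^9 + 5 so f = g + h
Step 3: On |z| = 1: |g| = 9 and |h| <= 1 + 5 = 6
Step 4: Since 9 > 6, |h| < |g| on |z| = 1, so by Rouche f has the same number of zeros as g inside |z| < 1
Step 5: g(z) = 9z^5 has 5 zeros (at the origin, multiplicity 5) inside |z| < 1. Answer = 5

5


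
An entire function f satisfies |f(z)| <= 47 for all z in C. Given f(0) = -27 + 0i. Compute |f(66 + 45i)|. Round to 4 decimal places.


Step 1: By Liouville's theorem, a bounded entire function is constant.
Step 2: f(z) = f(0) = -27 + 0i for all z.
Step 3: |f(w)| = |-27 + 0i| = sqrt(729 + 0)
Step 4: = 27.0

27.0


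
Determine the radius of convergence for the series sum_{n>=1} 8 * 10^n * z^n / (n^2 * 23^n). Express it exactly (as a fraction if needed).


Step 1: General term a_n = 8 * 10^n / (n^2 * 23^n)
Step 2: By the root test, |a_n|^(1/n) = 8^(1/n) * 10 / (n^(2/n) * 23) -> 10/23 as n -> infinity (since 8^(1/n) -> 1 and n^(2/n) -> 1)
Step 3: R = 1/lim|a_n|^(1/n) = 23/10

23/10


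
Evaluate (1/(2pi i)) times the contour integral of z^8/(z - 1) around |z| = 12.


Step 1: f(z) = z^8, a = 1 is inside |z| = 12
Step 2: By Cauchy integral formula: (1/(2pi*i)) * integral = f(a)
Step 3: f(1) = 1^8 = 1

1


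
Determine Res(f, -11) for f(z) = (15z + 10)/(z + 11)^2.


Step 1: Pole of order 2 at z = -11
Step 2: Res = lim d/dz [(z + 11)^2 * f(z)] as z -> -11
Step 3: (z + 11)^2 * f(z) = 15z + 10
Step 4: d/dz[15z + 10] = 15

15


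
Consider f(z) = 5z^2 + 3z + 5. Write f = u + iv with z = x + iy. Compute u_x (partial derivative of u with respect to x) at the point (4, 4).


Step 1: f(z) = 5(x+iy)^2 + 3(x+iy) + 5
Step 2: u = 5(x^2 - y^2) + 3x + 5
Step 3: u_x = 10x + 3
Step 4: At (4, 4): u_x = 40 + 3 = 43

43


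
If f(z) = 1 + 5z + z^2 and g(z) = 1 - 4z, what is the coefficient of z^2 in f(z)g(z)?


Step 1: z^2 term in f*g comes from: (1)*(0) + (5z)*(-4z) + (z^2)*(1)
Step 2: = 0 - 20 + 1
Step 3: = -19

-19


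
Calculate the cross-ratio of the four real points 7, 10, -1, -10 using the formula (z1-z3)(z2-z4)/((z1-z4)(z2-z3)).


Step 1: (z1-z3)(z2-z4) = 8 * 20 = 160
Step 2: (z1-z4)(z2-z3) = 17 * 11 = 187
Step 3: Cross-ratio = 160/187 = 160/187

160/187


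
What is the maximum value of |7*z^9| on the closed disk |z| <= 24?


Step 1: On |z| = 24, |f(z)| = 7 * |z|^9 = 7 * 24^9
Step 2: By maximum modulus principle, maximum is on boundary.
Step 3: Maximum = 7 * 2641807540224 = 18492652781568

18492652781568


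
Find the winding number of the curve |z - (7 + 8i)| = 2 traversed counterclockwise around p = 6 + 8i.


Step 1: Center c = (7, 8), radius = 2
Step 2: |p - c|^2 = (-1)^2 + 0^2 = 1
Step 3: r^2 = 4
Step 4: |p-c| < r so winding number = 1

1


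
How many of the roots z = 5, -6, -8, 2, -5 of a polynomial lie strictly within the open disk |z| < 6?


Step 1: Check each root:
  z = 5: |5| = 5 < 6
  z = -6: |-6| = 6 >= 6
  z = -8: |-8| = 8 >= 6
  z = 2: |2| = 2 < 6
  z = -5: |-5| = 5 < 6
Step 2: Count = 3

3


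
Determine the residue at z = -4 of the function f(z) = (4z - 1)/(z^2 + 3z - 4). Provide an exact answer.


Step 1: Q(z) = z^2 + 3z - 4 = (z + 4)(z - 1)
Step 2: Q'(z) = 2z + 3
Step 3: Q'(-4) = -5, P(-4) = -17
Step 4: Res = P(-4)/Q'(-4) = -17/(-5) = 17/5

17/5


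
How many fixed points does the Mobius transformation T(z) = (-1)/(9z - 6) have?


Step 1: Fixed points satisfy T(z) = z
Step 2: 9z^2 - 6z + 1 = 0
Step 3: Discriminant = (-6)^2 - 4*9*1 = 0
Step 4: Number of fixed points = 1

1


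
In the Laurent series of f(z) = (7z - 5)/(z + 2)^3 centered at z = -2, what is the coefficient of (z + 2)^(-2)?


Step 1: Write the numerator in powers of (z + 2): 7z - 5 = 7(z + 2) + (7*(-2) - 5) = 7(z + 2) - 19
Step 2: Divide by (z + 2)^3: f(z) = -19(z + 2)^(-3) + 7(z + 2)^(-2)
Step 3: This finite sum is the Laurent series of f about z = -2.
Step 4: Coefficient of (z + 2)^(-2) = coefficient of (z + 2) in the re-centred numerator = 7

7


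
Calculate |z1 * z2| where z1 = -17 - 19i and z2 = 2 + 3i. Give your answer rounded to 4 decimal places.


Step 1: |z1| = sqrt((-17)^2 + (-19)^2) = sqrt(650)
Step 2: |z2| = sqrt(2^2 + 3^2) = sqrt(13)
Step 3: |z1*z2| = |z1|*|z2| = sqrt(650) * sqrt(13) = sqrt(650 * 13) = sqrt(8450)
Step 4: = 91.9239

91.9239


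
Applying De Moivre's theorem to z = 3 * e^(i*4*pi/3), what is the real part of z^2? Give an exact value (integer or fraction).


Step 1: By De Moivre's theorem, z^2 = 3^2 * e^(i*2*4*pi/3) = 9 * (cos(8*pi/3) + i*sin(8*pi/3))
Step 2: |z|^2 = 3^2 = 9
Step 3: Reduce the angle mod 2*pi: 8*pi/3 - 2*pi = 2*pi/3
Step 4: cos(2*pi/3) = -1/2
Step 5: Re(z^2) = 9 * (-1/2) = -9/2

-9/2


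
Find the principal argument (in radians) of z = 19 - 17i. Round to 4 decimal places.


Step 1: z = 19 - 17i
Step 2: arg(z) = atan2(-17, 19)
Step 3: arg(z) = -0.7299

-0.7299


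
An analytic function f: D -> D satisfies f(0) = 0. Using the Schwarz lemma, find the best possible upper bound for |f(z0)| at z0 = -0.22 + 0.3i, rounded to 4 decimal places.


Step 1: Schwarz lemma: if f: D -> D is analytic with f(0) = 0, then |f(z)| <= |z| for all z in D, and this is sharp (f(z) = z).
Step 2: |z0|^2 = (-0.22)^2 + 0.3^2 = 0.1384
Step 3: |z0| = sqrt(0.1384) = 0.372022
Step 4: Best bound = |z0| = 0.372

0.372


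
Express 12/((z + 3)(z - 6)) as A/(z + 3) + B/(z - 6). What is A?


Step 1: Multiply both sides by (z + 3) and set z = -3
Step 2: A = 12 / (-3 - 6)
Step 3: A = 12 / (-9)
Step 4: A = -4/3

-4/3


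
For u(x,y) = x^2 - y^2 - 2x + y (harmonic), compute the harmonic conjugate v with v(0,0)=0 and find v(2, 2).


Step 1: v_x = -u_y = 2y - 1
Step 2: v_y = u_x = 2x - 2
Step 3: v = 2xy - x - 2y + C
Step 4: v(0,0) = 0 => C = 0
Step 5: v(2, 2) = 2

2


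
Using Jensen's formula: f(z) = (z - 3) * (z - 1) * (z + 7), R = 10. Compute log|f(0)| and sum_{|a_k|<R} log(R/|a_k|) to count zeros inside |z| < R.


Jensen's formula: (1/2pi)*integral log|f(Re^it)|dt = log|f(0)| + sum_{|a_k|<R} log(R/|a_k|)
Step 1: f(0) = (-3) * (-1) * 7 = 21
Step 2: log|f(0)| = log|3| + log|1| + log|-7| = 3.0445
Step 3: Zeros inside |z| < 10: 3, 1, -7
Step 4: Jensen sum = log(10/3) + log(10/1) + log(10/7) = 3.8632
Step 5: n(R) = number of terms in the Jensen sum = count of zeros inside |z| < 10 = 3

3


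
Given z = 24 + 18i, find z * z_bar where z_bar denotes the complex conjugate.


Step 1: conj(z) = 24 - 18i
Step 2: z * conj(z) = 24^2 + 18^2
Step 3: = 576 + 324 = 900

900


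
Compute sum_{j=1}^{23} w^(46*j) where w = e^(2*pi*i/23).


Step 1: The sum sum_{j=1}^{n} w^(k*j) equals n if n | k, else 0.
Step 2: Here n = 23, k = 46
Step 3: Does n divide k? 23 | 46 -> True
Step 4: Sum = 23

23


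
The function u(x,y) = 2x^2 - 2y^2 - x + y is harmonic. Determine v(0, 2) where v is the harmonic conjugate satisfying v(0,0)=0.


Step 1: v_x = -u_y = 4y - 1
Step 2: v_y = u_x = 4x - 1
Step 3: v = 4xy - x - y + C
Step 4: v(0,0) = 0 => C = 0
Step 5: v(0, 2) = -2

-2


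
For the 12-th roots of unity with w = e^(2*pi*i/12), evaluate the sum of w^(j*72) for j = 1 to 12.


Step 1: The sum sum_{j=1}^{n} w^(k*j) equals n if n | k, else 0.
Step 2: Here n = 12, k = 72
Step 3: Does n divide k? 12 | 72 -> True
Step 4: Sum = 12

12


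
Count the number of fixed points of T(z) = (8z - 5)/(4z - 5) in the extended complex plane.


Step 1: Fixed points satisfy T(z) = z
Step 2: 4z^2 - 13z + 5 = 0
Step 3: Discriminant = (-13)^2 - 4*4*5 = 89
Step 4: Number of fixed points = 2

2


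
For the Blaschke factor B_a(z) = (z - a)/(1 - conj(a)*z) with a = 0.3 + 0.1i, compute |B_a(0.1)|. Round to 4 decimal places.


Step 1: Numerator z0 - a = 0.1 - (0.3 + 0.1i) = -0.2 - 0.1i
Step 2: Denominator 1 - conj(a)*z0 = 1 - (0.3 - 0.1i)*0.1 = 0.97 + 0.01i
Step 3: |z0 - a|^2 = (-0.2)^2 + (-0.1)^2 = 0.05; |1 - conj(a)*z0|^2 = 0.97^2 + 0.01^2 = 0.941
Step 4: |B_a(0.1)| = sqrt(0.05 / 0.941) = sqrt(0.053135)
Step 5: = 0.2305

0.2305


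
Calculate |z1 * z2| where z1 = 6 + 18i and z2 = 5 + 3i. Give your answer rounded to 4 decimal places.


Step 1: |z1| = sqrt(6^2 + 18^2) = sqrt(360)
Step 2: |z2| = sqrt(5^2 + 3^2) = sqrt(34)
Step 3: |z1*z2| = |z1|*|z2| = sqrt(360) * sqrt(34) = sqrt(360 * 34) = sqrt(12240)
Step 4: = 110.6345

110.6345


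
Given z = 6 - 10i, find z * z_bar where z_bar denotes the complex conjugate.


Step 1: conj(z) = 6 + 10i
Step 2: z * conj(z) = 6^2 + (-10)^2
Step 3: = 36 + 100 = 136

136


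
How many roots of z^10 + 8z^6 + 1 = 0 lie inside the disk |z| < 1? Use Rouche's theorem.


Step 1: On |z| = 1 the three terms have sizes |z^10| = 1^10 = 1, |8z^6| = 8*1^6 = 8, |1| = 1
Step 2: The dominant term is g(z) = 8z^6; let h(z) = z^10 + 1 so f = g + h
Step 3: On |z| = 1: |g| = 8 and |h| <= 1 + 1 = 2
Step 4: Since 8 > 2, |h| < |g| on |z| = 1, so by Rouche f has the same number of zeros as g inside |z| < 1
Step 5: g(z) = 8z^6 has 6 zeros (at the origin, multiplicity 6) inside |z| < 1. Answer = 6

6


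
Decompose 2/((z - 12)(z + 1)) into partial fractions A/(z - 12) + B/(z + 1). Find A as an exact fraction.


Step 1: Multiply both sides by (z - 12) and set z = 12
Step 2: A = 2 / (12 + 1)
Step 3: A = 2 / 13
Step 4: A = 2/13

2/13


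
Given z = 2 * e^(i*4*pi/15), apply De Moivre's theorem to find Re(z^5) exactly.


Step 1: By De Moivre's theorem, z^5 = 2^5 * e^(i*5*4*pi/15) = 32 * (cos(4*pi/3) + i*sin(4*pi/3))
Step 2: |z|^5 = 2^5 = 32
Step 3: The angle 4*pi/3 already lies in [0, 2*pi)
Step 4: cos(4*pi/3) = -1/2
Step 5: Re(z^5) = 32 * (-1/2) = -16

-16


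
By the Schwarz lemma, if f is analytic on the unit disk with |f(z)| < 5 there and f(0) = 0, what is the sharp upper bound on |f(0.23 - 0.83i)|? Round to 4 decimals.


Step 1: g = f/5 maps D -> D with g(0) = 0, so by the Schwarz lemma |g(z)| <= |z|, i.e. |f(z)| <= 5|z|; this is sharp (f(z) = 5z).
Step 2: |z0|^2 = 0.23^2 + (-0.83)^2 = 0.7418
Step 3: |z0| = sqrt(0.7418) = 0.861278
Step 4: Best bound = 5 * |z0| = 5 * 0.861278 = 4.3064

4.3064


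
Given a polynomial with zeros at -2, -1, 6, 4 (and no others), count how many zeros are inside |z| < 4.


Step 1: Check each root:
  z = -2: |-2| = 2 < 4
  z = -1: |-1| = 1 < 4
  z = 6: |6| = 6 >= 4
  z = 4: |4| = 4 >= 4
Step 2: Count = 2

2


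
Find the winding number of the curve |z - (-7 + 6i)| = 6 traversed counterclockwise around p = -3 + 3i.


Step 1: Center c = (-7, 6), radius = 6
Step 2: |p - c|^2 = 4^2 + (-3)^2 = 25
Step 3: r^2 = 36
Step 4: |p-c| < r so winding number = 1

1


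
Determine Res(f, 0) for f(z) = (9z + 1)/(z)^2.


Step 1: Pole of order 2 at z = 0
Step 2: Res = lim d/dz [(z)^2 * f(z)] as z -> 0
Step 3: (z)^2 * f(z) = 9z + 1
Step 4: d/dz[9z + 1] = 9

9


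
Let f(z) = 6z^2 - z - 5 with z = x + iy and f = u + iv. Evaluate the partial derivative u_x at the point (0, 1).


Step 1: f(z) = 6(x+iy)^2 - (x+iy) - 5
Step 2: u = 6(x^2 - y^2) - x - 5
Step 3: u_x = 12x - 1
Step 4: At (0, 1): u_x = 0 - 1 = -1

-1


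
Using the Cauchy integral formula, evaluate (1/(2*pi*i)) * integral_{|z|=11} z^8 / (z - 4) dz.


Step 1: f(z) = z^8, a = 4 is inside |z| = 11
Step 2: By Cauchy integral formula: (1/(2pi*i)) * integral = f(a)
Step 3: f(4) = 4^8 = 65536

65536


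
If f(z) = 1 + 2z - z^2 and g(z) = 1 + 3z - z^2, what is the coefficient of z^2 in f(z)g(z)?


Step 1: z^2 term in f*g comes from: (1)*(-z^2) + (2z)*(3z) + (-z^2)*(1)
Step 2: = -1 + 6 - 1
Step 3: = 4

4


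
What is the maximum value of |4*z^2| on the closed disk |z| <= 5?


Step 1: On |z| = 5, |f(z)| = 4 * |z|^2 = 4 * 5^2
Step 2: By maximum modulus principle, maximum is on boundary.
Step 3: Maximum = 4 * 25 = 100

100


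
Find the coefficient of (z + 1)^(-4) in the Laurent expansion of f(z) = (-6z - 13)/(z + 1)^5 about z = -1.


Step 1: Write the numerator in powers of (z + 1): -6z - 13 = -6(z + 1) + (-6*(-1) - 13) = -6(z + 1) - 7
Step 2: Divide by (z + 1)^5: f(z) = -7(z + 1)^(-5) - 6(z + 1)^(-4)
Step 3: This finite sum is the Laurent series of f about z = -1.
Step 4: Coefficient of (z + 1)^(-4) = coefficient of (z + 1) in the re-centred numerator = -6

-6


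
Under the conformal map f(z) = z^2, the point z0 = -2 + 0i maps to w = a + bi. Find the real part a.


Step 1: z0 = -2 + 0i
Step 2: z0^2 = (-2)^2 - 0^2 + 0i
Step 3: real part = 4 - 0 = 4

4


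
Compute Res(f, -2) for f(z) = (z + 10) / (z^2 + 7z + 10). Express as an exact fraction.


Step 1: Q(z) = z^2 + 7z + 10 = (z + 2)(z + 5)
Step 2: Q'(z) = 2z + 7
Step 3: Q'(-2) = 3, P(-2) = 8
Step 4: Res = P(-2)/Q'(-2) = 8/3 = 8/3

8/3


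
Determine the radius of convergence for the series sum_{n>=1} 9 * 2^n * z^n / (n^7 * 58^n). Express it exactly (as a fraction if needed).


Step 1: General term a_n = 9 * 2^n / (n^7 * 58^n)
Step 2: By the root test, |a_n|^(1/n) = 9^(1/n) * 2 / (n^(7/n) * 58) -> 2/58 as n -> infinity (since 9^(1/n) -> 1 and n^(7/n) -> 1)
Step 3: R = 1/lim|a_n|^(1/n) = 58/2 = 29

29


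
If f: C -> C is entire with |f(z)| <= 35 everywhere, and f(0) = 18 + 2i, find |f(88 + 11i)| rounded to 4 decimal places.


Step 1: By Liouville's theorem, a bounded entire function is constant.
Step 2: f(z) = f(0) = 18 + 2i for all z.
Step 3: |f(w)| = |18 + 2i| = sqrt(324 + 4)
Step 4: = 18.1108

18.1108


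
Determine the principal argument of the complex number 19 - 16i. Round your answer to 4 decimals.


Step 1: z = 19 - 16i
Step 2: arg(z) = atan2(-16, 19)
Step 3: arg(z) = -0.6999

-0.6999


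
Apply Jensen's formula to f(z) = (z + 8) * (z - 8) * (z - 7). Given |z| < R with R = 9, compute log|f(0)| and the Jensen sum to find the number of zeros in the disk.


Jensen's formula: (1/2pi)*integral log|f(Re^it)|dt = log|f(0)| + sum_{|a_k|<R} log(R/|a_k|)
Step 1: f(0) = 8 * (-8) * (-7) = 448
Step 2: log|f(0)| = log|-8| + log|8| + log|7| = 6.1048
Step 3: Zeros inside |z| < 9: -8, 8, 7
Step 4: Jensen sum = log(9/8) + log(9/8) + log(9/7) = 0.4869
Step 5: n(R) = number of terms in the Jensen sum = count of zeros inside |z| < 9 = 3

3


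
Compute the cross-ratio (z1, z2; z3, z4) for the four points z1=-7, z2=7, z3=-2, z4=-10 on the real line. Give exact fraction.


Step 1: (z1-z3)(z2-z4) = (-5) * 17 = -85
Step 2: (z1-z4)(z2-z3) = 3 * 9 = 27
Step 3: Cross-ratio = -85/27 = -85/27

-85/27


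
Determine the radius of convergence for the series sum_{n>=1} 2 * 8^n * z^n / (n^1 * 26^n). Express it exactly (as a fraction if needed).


Step 1: General term a_n = 2 * 8^n / (n^1 * 26^n)
Step 2: By the root test, |a_n|^(1/n) = 2^(1/n) * 8 / (n^(1/n) * 26) -> 8/26 as n -> infinity (since 2^(1/n) -> 1 and n^(1/n) -> 1)
Step 3: R = 1/lim|a_n|^(1/n) = 26/8 = 13/4

13/4


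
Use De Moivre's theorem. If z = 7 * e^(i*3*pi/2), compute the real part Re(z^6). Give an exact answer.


Step 1: By De Moivre's theorem, z^6 = 7^6 * e^(i*6*3*pi/2) = 117649 * (cos(9*pi) + i*sin(9*pi))
Step 2: |z|^6 = 7^6 = 117649
Step 3: Reduce the angle mod 2*pi: 9*pi - 8*pi = pi
Step 4: cos(pi) = -1
Step 5: Re(z^6) = 117649 * (-1) = -117649

-117649


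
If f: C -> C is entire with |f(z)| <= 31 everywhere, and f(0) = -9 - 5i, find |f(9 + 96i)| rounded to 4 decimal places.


Step 1: By Liouville's theorem, a bounded entire function is constant.
Step 2: f(z) = f(0) = -9 - 5i for all z.
Step 3: |f(w)| = |-9 - 5i| = sqrt(81 + 25)
Step 4: = 10.2956

10.2956


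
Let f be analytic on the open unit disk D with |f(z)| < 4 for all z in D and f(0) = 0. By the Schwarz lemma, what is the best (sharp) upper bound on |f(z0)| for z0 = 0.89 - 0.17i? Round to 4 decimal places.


Step 1: g = f/4 maps D -> D with g(0) = 0, so by the Schwarz lemma |g(z)| <= |z|, i.e. |f(z)| <= 4|z|; this is sharp (f(z) = 4z).
Step 2: |z0|^2 = 0.89^2 + (-0.17)^2 = 0.821
Step 3: |z0| = sqrt(0.821) = 0.906091
Step 4: Best bound = 4 * |z0| = 4 * 0.906091 = 3.6244

3.6244


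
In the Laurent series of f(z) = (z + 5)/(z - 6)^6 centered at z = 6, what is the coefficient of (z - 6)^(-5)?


Step 1: Write the numerator in powers of (z - 6): z + 5 = (z - 6) + (1*6 + 5) = (z - 6) + 11
Step 2: Divide by (z - 6)^6: f(z) = 11(z - 6)^(-6) + (z - 6)^(-5)
Step 3: This finite sum is the Laurent series of f about z = 6.
Step 4: Coefficient of (z - 6)^(-5) = coefficient of (z - 6) in the re-centred numerator = 1

1
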